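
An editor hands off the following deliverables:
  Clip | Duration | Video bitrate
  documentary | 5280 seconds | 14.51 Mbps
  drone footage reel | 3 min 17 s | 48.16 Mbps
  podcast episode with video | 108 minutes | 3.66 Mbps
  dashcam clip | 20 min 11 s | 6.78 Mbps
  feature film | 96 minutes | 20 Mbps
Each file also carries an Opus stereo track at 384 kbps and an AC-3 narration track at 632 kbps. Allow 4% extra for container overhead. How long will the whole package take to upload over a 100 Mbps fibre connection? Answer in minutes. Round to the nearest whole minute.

Audio total: 384 + 632 = 1016 kbps = 1.016 Mbps.
documentary: 15.526 Mbps × 5280 s × 1.04 = 85256.4 Mb
drone footage reel: 49.176 Mbps × 197 s × 1.04 = 10075.2 Mb
podcast episode with video: 4.676 Mbps × 6480 s × 1.04 = 31512.5 Mb
dashcam clip: 7.796 Mbps × 1211 s × 1.04 = 9818.6 Mb
feature film: 21.016 Mbps × 5760 s × 1.04 = 125894.2 Mb
Total: 262556.9 Mb = 32819.6 MB.
At 100 Mbps: 262556.9 / 100 = 2626 s ≈ 43.8 minutes.

44 minutes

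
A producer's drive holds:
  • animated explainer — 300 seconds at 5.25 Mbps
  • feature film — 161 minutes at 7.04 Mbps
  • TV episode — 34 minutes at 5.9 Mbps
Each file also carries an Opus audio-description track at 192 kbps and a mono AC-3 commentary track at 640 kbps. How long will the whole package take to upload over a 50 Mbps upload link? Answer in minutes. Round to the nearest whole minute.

Audio total: 192 + 640 = 832 kbps = 0.832 Mbps.
animated explainer: 6.082 Mbps × 300 s = 1824.6 Mb
feature film: 7.872 Mbps × 9660 s = 76043.5 Mb
TV episode: 6.732 Mbps × 2040 s = 13733.3 Mb
Total: 91601.4 Mb = 11450.2 MB.
At 50 Mbps: 91601.4 / 50 = 1832 s ≈ 30.5 minutes.

31 minutes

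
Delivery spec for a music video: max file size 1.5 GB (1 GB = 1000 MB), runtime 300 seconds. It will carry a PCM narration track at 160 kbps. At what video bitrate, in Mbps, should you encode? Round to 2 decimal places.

39.84 Mbps

Budget: 1.5 GB = 12000.0 Mb.
Total bitrate budget: 12000.0 Mb / 300 s = 40.000 Mbps.
Audio: 160 kbps = 0.160 Mbps.
Video: 40.000 − 0.160 = 39.840 Mbps.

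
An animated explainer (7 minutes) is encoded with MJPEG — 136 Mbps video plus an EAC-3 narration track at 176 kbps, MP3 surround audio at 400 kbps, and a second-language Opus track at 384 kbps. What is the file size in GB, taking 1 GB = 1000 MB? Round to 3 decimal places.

7 min = 420 s
Audio total: 176 + 400 + 384 = 960 kbps = 0.960 Mbps.
Total bitrate: 136 + 0.960 = 136.960 Mbps.
Stream data: 136.960 Mbps × 420 s = 57523.2 Mb.
57,523 Mb ÷ 8 = 7,190 MB → 7.190 GB.

7.190 GB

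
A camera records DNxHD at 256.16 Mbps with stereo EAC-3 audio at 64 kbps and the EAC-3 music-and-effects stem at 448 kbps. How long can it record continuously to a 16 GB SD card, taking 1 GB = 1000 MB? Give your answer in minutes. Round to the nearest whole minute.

Audio total: 64 + 448 = 512 kbps = 0.512 Mbps.
Total bitrate: 256.16 + 0.512 = 256.672 Mbps.
Capacity: 16 GB = 128,000 Mb.
Recording time: 128,000 / 256.672 = 498.7 s ≈ 8.31 minutes.

8 minutes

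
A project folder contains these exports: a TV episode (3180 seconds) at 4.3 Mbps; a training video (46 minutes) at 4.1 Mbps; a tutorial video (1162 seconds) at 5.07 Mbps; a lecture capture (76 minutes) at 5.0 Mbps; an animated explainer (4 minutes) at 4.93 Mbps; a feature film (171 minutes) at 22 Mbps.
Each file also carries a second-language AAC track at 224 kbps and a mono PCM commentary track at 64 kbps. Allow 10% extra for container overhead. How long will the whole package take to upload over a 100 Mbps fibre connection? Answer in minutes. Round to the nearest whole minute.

53 minutes

Audio total: 224 + 64 = 288 kbps = 0.288 Mbps.
TV episode: 4.588 Mbps × 3180 s × 1.10 = 16048.8 Mb
training video: 4.388 Mbps × 2760 s × 1.10 = 13322.0 Mb
tutorial video: 5.358 Mbps × 1162 s × 1.10 = 6848.6 Mb
lecture capture: 5.288 Mbps × 4560 s × 1.10 = 26524.6 Mb
animated explainer: 5.218 Mbps × 240 s × 1.10 = 1377.6 Mb
feature film: 22.288 Mbps × 10260 s × 1.10 = 251542.4 Mb
Total: 315663.9 Mb = 39458.0 MB.
At 100 Mbps: 315663.9 / 100 = 3157 s ≈ 52.6 minutes.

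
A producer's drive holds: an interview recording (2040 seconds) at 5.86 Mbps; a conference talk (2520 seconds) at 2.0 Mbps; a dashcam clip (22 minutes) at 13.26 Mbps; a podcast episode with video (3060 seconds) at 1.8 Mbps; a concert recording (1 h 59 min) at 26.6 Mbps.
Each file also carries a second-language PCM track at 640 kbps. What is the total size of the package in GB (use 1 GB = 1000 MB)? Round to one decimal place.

Audio: 640 kbps = 0.640 Mbps.
interview recording: 6.500 Mbps × 2040 s = 13260.0 Mb
conference talk: 2.640 Mbps × 2520 s = 6652.8 Mb
dashcam clip: 13.900 Mbps × 1320 s = 18348.0 Mb
podcast episode with video: 2.440 Mbps × 3060 s = 7466.4 Mb
concert recording: 27.240 Mbps × 7140 s = 194493.6 Mb
Total: 240220.8 Mb = 30027.6 MB.
= 30.03 GB.

30.0 GB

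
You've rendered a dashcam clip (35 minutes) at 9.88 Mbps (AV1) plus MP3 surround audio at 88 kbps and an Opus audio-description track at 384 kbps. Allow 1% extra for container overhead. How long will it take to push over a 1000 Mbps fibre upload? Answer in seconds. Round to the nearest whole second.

22 seconds

35 min = 2100 s
Audio total: 88 + 384 = 472 kbps = 0.472 Mbps.
Total bitrate: 10.352 Mbps.
File: 10.352 Mbps × 2100 s = 21739.2 Mb.
With 1% container overhead: ×1.01. → 21956.6 Mb.
At 1000 Mbps: 21956.6 / 1000 = 22.0 s ≈ 22 seconds.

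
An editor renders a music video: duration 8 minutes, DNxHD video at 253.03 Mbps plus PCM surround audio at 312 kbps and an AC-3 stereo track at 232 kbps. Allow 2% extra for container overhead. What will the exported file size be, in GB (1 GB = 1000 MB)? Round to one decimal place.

15.5 GB

8 min = 480 s
Audio total: 312 + 232 = 544 kbps = 0.544 Mbps.
Total bitrate: 253.03 + 0.544 = 253.574 Mbps.
Stream data: 253.574 Mbps × 480 s = 121715.5 Mb.
With 2% container overhead: ×1.02.
124,150 Mb ÷ 8 = 15,519 MB → 15.52 GB.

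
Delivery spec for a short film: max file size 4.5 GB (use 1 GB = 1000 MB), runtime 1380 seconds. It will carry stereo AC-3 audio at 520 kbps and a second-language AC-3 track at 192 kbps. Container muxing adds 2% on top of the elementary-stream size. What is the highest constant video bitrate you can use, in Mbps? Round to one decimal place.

Budget: 4.5 GB = 36000.0 Mb.
Stream payload after overhead: 36000.0 / 1.02 = 35294.1 Mb.
Total bitrate budget: 35294.1 Mb / 1380 s = 25.575 Mbps.
Audio total: 520 + 192 = 712 kbps = 0.712 Mbps.
Video: 25.575 − 0.712 = 24.863 Mbps.

24.9 Mbps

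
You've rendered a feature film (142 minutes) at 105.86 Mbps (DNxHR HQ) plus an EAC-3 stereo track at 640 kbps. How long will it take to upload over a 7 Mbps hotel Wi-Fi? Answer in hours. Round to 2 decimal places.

36.01 hours

142 min = 8520 s
Audio: 640 kbps = 0.640 Mbps.
Total bitrate: 106.500 Mbps.
File: 106.500 Mbps × 8520 s = 907380.0 Mb.
At 7 Mbps: 907380.0 / 7 = 129625.7 s ≈ 36 hours.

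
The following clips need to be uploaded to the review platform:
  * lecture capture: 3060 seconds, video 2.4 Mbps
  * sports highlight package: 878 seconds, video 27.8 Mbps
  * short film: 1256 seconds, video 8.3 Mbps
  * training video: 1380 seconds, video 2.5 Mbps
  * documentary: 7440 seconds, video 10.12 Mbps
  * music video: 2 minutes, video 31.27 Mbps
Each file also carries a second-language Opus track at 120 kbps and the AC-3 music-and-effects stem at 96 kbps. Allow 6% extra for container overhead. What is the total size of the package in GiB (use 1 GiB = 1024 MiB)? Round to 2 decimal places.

Audio total: 120 + 96 = 216 kbps = 0.216 Mbps.
lecture capture: 2.616 Mbps × 3060 s × 1.06 = 8485.3 Mb
sports highlight package: 28.016 Mbps × 878 s × 1.06 = 26073.9 Mb
short film: 8.516 Mbps × 1256 s × 1.06 = 11337.9 Mb
training video: 2.716 Mbps × 1380 s × 1.06 = 3973.0 Mb
documentary: 10.336 Mbps × 7440 s × 1.06 = 81513.8 Mb
music video: 31.486 Mbps × 120 s × 1.06 = 4005.0 Mb
Total: 135388.9 Mb = 16923.6 MB.
= 15.76 GiB.

15.76 GiB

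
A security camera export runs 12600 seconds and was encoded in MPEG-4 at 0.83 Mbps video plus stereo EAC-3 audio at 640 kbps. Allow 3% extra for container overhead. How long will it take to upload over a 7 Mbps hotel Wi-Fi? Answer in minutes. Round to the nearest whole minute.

Audio: 640 kbps = 0.640 Mbps.
Total bitrate: 1.470 Mbps.
File: 1.470 Mbps × 12600 s = 18522.0 Mb.
With 3% container overhead: ×1.03. → 19077.7 Mb.
At 7 Mbps: 19077.7 / 7 = 2725.4 s ≈ 45.4 minutes.

45 minutes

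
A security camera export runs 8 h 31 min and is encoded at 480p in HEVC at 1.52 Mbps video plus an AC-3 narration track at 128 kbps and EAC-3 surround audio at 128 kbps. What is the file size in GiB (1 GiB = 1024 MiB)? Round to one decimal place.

8 h 31 min = 511 min = 30660 s
Audio total: 128 + 128 = 256 kbps = 0.256 Mbps.
Total bitrate: 1.52 + 0.256 = 1.776 Mbps.
Stream data: 1.776 Mbps × 30660 s = 54452.2 Mb.
54,452 Mb = 6,806,520,000 bytes ÷ 1,073,741,824 = 6.339 GiB.

6.3 GiB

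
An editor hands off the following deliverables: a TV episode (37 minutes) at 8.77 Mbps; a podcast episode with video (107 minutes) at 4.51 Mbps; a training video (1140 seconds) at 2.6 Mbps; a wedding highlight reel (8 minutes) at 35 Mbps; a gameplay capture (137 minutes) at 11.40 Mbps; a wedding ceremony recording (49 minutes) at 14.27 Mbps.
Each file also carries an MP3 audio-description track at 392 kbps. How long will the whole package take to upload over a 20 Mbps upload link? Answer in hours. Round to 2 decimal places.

2.95 hours

Audio: 392 kbps = 0.392 Mbps.
TV episode: 9.162 Mbps × 2220 s = 20339.6 Mb
podcast episode with video: 4.902 Mbps × 6420 s = 31470.8 Mb
training video: 2.992 Mbps × 1140 s = 3410.9 Mb
wedding highlight reel: 35.392 Mbps × 480 s = 16988.2 Mb
gameplay capture: 11.792 Mbps × 8220 s = 96930.2 Mb
wedding ceremony recording: 14.662 Mbps × 2940 s = 43106.3 Mb
Total: 212246.0 Mb = 26530.8 MB.
At 20 Mbps: 212246.0 / 20 = 10612 s ≈ 2.95 hours.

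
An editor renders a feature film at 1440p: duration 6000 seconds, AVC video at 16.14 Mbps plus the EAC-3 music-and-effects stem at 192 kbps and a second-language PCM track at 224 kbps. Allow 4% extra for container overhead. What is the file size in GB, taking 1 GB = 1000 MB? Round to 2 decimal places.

Audio total: 192 + 224 = 416 kbps = 0.416 Mbps.
Total bitrate: 16.14 + 0.416 = 16.556 Mbps.
Stream data: 16.556 Mbps × 6000 s = 99336.0 Mb.
With 4% container overhead: ×1.04.
103,309 Mb ÷ 8 = 12,914 MB → 12.91 GB.

12.91 GB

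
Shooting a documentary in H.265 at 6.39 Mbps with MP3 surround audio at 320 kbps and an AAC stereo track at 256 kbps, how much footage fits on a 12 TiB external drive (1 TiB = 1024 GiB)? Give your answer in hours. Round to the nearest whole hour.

4209 hours

Audio total: 320 + 256 = 576 kbps = 0.576 Mbps.
Total bitrate: 6.39 + 0.576 = 6.966 Mbps.
Capacity: 12 TiB = 105,553,116 Mb.
Recording time: 105,553,116 / 6.966 = 15,152,615 s ≈ 4,209 hours.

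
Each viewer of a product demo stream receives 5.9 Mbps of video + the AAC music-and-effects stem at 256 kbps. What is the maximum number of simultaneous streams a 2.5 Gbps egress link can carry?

Audio: 256 kbps = 0.256 Mbps.
Per-viewer media rate: 6.156 Mbps.
2.5 Gbps = 2,500 Mbps; 2,500 / 6.156 = 406.11 → 406 viewers.

406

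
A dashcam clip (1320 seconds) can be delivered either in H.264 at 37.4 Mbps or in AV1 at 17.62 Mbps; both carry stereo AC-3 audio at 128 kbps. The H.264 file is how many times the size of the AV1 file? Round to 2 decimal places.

2.11

Audio: 128 kbps = 0.128 Mbps.
H.264: 37.528 Mbps × 1320 s = 49537.0 Mb = 6.192 GB.
AV1: 17.748 Mbps × 1320 s = 23427.4 Mb = 2.928 GB.
Ratio: 6.192 / 2.928 = 2.114.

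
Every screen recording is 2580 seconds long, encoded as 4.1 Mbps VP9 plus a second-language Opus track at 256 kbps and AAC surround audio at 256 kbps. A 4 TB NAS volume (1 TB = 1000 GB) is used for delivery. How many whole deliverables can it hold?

2689

Audio total: 256 + 256 = 512 kbps = 0.512 Mbps.
Total bitrate: 4.612 Mbps.
Per item: 4.612 Mbps × 2580 s = 11,899 Mb = 1,487 MB.
Capacity: 4 TB = 32,000,000 Mb; 2689.31 items → 2689 complete.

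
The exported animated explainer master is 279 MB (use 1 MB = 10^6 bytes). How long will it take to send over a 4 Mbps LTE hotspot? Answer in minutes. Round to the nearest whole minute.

9 minutes

File: 279 MB = 2232.0 Mb.
At 4 Mbps: 2232.0 / 4 = 558.0 s ≈ 9.3 minutes.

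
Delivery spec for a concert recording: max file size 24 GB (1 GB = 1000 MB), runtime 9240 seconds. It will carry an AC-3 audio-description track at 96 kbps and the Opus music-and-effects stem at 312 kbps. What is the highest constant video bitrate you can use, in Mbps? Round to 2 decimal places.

Budget: 24 GB = 192000.0 Mb.
Total bitrate budget: 192000.0 Mb / 9240 s = 20.779 Mbps.
Audio total: 96 + 312 = 408 kbps = 0.408 Mbps.
Video: 20.779 − 0.408 = 20.371 Mbps.

20.37 Mbps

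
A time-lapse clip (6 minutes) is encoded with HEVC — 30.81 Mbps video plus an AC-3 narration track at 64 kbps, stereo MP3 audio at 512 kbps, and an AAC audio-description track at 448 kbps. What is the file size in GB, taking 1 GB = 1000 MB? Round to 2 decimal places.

1.43 GB

6 min = 360 s
Audio total: 64 + 512 + 448 = 1024 kbps = 1.024 Mbps.
Total bitrate: 30.81 + 1.024 = 31.834 Mbps.
Stream data: 31.834 Mbps × 360 s = 11460.2 Mb.
11,460 Mb ÷ 8 = 1,433 MB → 1.433 GB.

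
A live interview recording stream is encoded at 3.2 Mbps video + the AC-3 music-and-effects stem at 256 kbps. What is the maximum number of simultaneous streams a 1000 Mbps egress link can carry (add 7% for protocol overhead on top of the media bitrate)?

270

Audio: 256 kbps = 0.256 Mbps.
Per-viewer media rate: 3.456 Mbps.
On the wire with 7% overhead: 3.698 Mbps.
1000 Mbps = 1,000 Mbps; 1,000 / 3.698 = 270.42 → 270 viewers.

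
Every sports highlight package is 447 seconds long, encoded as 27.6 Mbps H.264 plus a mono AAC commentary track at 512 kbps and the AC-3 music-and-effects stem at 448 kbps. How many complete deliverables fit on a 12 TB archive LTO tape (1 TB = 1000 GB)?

7519

Audio total: 512 + 448 = 960 kbps = 0.960 Mbps.
Total bitrate: 28.560 Mbps.
Per item: 28.560 Mbps × 447 s = 12,766 Mb = 1,596 MB.
Capacity: 12 TB = 96,000,000 Mb; 7519.79 items → 7519 complete.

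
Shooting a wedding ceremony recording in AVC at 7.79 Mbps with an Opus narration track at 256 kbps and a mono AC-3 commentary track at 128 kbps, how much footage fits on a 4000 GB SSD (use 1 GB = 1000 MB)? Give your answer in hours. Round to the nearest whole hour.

1087 hours

Audio total: 256 + 128 = 384 kbps = 0.384 Mbps.
Total bitrate: 7.79 + 0.384 = 8.174 Mbps.
Capacity: 4000 GB = 32,000,000 Mb.
Recording time: 32,000,000 / 8.174 = 3,914,852 s ≈ 1,087 hours.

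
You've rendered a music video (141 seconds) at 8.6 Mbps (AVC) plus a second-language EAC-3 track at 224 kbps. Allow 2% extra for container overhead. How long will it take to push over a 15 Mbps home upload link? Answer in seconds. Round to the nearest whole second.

85 seconds

Audio: 224 kbps = 0.224 Mbps.
Total bitrate: 8.824 Mbps.
File: 8.824 Mbps × 141 s = 1244.2 Mb.
With 2% container overhead: ×1.02. → 1269.1 Mb.
At 15 Mbps: 1269.1 / 15 = 84.6 s ≈ 84.6 seconds.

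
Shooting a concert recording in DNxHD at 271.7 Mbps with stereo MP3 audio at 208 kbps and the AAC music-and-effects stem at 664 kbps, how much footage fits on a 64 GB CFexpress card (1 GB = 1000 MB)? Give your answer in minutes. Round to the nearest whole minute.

31 minutes

Audio total: 208 + 664 = 872 kbps = 0.872 Mbps.
Total bitrate: 271.7 + 0.872 = 272.572 Mbps.
Capacity: 64 GB = 512,000 Mb.
Recording time: 512,000 / 272.572 = 1,878 s ≈ 31.3 minutes.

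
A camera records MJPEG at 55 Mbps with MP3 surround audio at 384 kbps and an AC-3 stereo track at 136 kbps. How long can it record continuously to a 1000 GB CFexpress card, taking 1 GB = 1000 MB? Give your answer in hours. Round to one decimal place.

Audio total: 384 + 136 = 520 kbps = 0.520 Mbps.
Total bitrate: 55 + 0.520 = 55.520 Mbps.
Capacity: 1000 GB = 8,000,000 Mb.
Recording time: 8,000,000 / 55.520 = 144,092 s ≈ 40.0 hours.

40.0 hours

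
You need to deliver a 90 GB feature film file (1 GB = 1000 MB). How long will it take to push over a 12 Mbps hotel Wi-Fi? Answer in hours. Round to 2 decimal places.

16.67 hours

File: 90 GB = 720000.0 Mb.
At 12 Mbps: 720000.0 / 12 = 60000.0 s ≈ 16.7 hours.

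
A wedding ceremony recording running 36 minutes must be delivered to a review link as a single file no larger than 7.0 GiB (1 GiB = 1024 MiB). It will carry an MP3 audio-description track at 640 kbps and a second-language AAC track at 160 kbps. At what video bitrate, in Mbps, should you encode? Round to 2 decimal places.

Budget: 7.0 GiB = 60129.5 Mb.
36 min = 2160 s
Total bitrate budget: 60129.5 Mb / 2160 s = 27.838 Mbps.
Audio total: 640 + 160 = 800 kbps = 0.800 Mbps.
Video: 27.838 − 0.800 = 27.038 Mbps.

27.04 Mbps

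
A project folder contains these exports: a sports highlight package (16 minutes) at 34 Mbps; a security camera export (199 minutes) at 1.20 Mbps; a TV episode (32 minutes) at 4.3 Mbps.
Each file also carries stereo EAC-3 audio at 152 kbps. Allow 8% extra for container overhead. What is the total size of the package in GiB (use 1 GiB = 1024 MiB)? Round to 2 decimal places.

7.23 GiB

Audio: 152 kbps = 0.152 Mbps.
sports highlight package: 34.152 Mbps × 960 s × 1.08 = 35408.8 Mb
security camera export: 1.352 Mbps × 11940 s × 1.08 = 17434.3 Mb
TV episode: 4.452 Mbps × 1920 s × 1.08 = 9231.7 Mb
Total: 62074.8 Mb = 7759.3 MB.
= 7.226 GiB.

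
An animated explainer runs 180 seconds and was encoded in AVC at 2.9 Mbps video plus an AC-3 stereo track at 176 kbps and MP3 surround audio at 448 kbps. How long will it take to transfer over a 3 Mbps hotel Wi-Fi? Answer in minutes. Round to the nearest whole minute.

Audio total: 176 + 448 = 624 kbps = 0.624 Mbps.
Total bitrate: 3.524 Mbps.
File: 3.524 Mbps × 180 s = 634.3 Mb.
At 3 Mbps: 634.3 / 3 = 211.4 s ≈ 3.52 minutes.

4 minutes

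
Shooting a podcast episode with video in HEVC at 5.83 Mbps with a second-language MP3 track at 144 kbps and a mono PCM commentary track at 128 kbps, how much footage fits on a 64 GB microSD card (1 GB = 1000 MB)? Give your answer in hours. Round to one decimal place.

23.3 hours

Audio total: 144 + 128 = 272 kbps = 0.272 Mbps.
Total bitrate: 5.83 + 0.272 = 6.102 Mbps.
Capacity: 64 GB = 512,000 Mb.
Recording time: 512,000 / 6.102 = 83,907 s ≈ 23.3 hours.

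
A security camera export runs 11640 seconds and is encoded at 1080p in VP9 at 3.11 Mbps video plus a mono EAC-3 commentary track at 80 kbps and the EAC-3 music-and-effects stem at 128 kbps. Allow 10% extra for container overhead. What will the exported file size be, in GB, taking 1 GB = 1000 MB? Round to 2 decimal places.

Audio total: 80 + 128 = 208 kbps = 0.208 Mbps.
Total bitrate: 3.11 + 0.208 = 3.318 Mbps.
Stream data: 3.318 Mbps × 11640 s = 38621.5 Mb.
With 10% container overhead: ×1.10.
42,484 Mb ÷ 8 = 5,310 MB → 5.310 GB.

5.31 GB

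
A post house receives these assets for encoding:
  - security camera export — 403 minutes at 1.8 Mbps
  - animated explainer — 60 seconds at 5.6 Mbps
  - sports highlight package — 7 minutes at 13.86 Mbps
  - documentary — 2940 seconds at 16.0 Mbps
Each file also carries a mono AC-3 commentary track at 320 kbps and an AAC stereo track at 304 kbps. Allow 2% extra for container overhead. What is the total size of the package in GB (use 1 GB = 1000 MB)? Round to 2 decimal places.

14.53 GB

Audio total: 320 + 304 = 624 kbps = 0.624 Mbps.
security camera export: 2.424 Mbps × 24180 s × 1.02 = 59784.6 Mb
animated explainer: 6.224 Mbps × 60 s × 1.02 = 380.9 Mb
sports highlight package: 14.484 Mbps × 420 s × 1.02 = 6204.9 Mb
documentary: 16.624 Mbps × 2940 s × 1.02 = 49852.1 Mb
Total: 116222.5 Mb = 14527.8 MB.
= 14.53 GB.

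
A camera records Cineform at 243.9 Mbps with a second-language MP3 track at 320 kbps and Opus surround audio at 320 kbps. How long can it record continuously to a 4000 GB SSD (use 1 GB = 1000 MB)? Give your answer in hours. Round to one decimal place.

Audio total: 320 + 320 = 640 kbps = 0.640 Mbps.
Total bitrate: 243.9 + 0.640 = 244.540 Mbps.
Capacity: 4000 GB = 32,000,000 Mb.
Recording time: 32,000,000 / 244.540 = 130,858 s ≈ 36.3 hours.

36.3 hours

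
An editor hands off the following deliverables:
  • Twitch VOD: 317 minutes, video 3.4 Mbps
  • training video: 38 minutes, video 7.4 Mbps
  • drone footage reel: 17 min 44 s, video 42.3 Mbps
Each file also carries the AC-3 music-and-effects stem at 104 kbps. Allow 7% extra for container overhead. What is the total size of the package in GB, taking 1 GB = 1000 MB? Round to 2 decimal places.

17.24 GB

Audio: 104 kbps = 0.104 Mbps.
Twitch VOD: 3.504 Mbps × 19020 s × 1.07 = 71311.3 Mb
training video: 7.504 Mbps × 2280 s × 1.07 = 18306.8 Mb
drone footage reel: 42.404 Mbps × 1064 s × 1.07 = 48276.1 Mb
Total: 137894.2 Mb = 17236.8 MB.
= 17.24 GB.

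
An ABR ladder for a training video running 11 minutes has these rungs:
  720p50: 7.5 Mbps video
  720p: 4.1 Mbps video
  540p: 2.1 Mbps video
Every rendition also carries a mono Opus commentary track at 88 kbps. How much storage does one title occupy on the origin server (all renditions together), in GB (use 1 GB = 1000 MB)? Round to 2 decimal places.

1.15 GB

11 min = 660 s
Audio: 88 kbps = 0.088 Mbps.
Sum of rendition bitrates: (7.5+0.088) + (4.1+0.088) + (2.1+0.088) = 13.964 Mbps.
× 660 s = 9,216 Mb = 1,152 MB = 1.152 GB.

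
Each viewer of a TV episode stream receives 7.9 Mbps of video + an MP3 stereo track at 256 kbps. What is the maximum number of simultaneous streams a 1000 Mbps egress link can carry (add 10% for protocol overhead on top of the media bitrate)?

Audio: 256 kbps = 0.256 Mbps.
Per-viewer media rate: 8.156 Mbps.
On the wire with 10% overhead: 8.972 Mbps.
1000 Mbps = 1,000 Mbps; 1,000 / 8.972 = 111.46 → 111 viewers.

111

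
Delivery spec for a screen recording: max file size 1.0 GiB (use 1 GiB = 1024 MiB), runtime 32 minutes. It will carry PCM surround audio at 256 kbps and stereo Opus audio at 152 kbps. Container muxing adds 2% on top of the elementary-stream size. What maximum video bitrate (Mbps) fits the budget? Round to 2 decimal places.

Budget: 1.0 GiB = 8589.9 Mb.
Stream payload after overhead: 8589.9 / 1.02 = 8421.5 Mb.
32 min = 1920 s
Total bitrate budget: 8421.5 Mb / 1920 s = 4.386 Mbps.
Audio total: 256 + 152 = 408 kbps = 0.408 Mbps.
Video: 4.386 − 0.408 = 3.978 Mbps.

3.98 Mbps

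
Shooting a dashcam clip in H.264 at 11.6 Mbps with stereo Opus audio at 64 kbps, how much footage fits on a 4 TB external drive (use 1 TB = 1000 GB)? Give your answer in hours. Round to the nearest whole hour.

Audio: 64 kbps = 0.064 Mbps.
Total bitrate: 11.6 + 0.064 = 11.664 Mbps.
Capacity: 4 TB = 32,000,000 Mb.
Recording time: 32,000,000 / 11.664 = 2,743,484 s ≈ 762 hours.

762 hours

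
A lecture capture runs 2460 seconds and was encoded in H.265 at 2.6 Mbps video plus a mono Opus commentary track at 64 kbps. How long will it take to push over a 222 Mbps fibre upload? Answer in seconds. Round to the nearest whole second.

Audio: 64 kbps = 0.064 Mbps.
Total bitrate: 2.664 Mbps.
File: 2.664 Mbps × 2460 s = 6553.4 Mb.
At 222 Mbps: 6553.4 / 222 = 29.5 s ≈ 29.5 seconds.

30 seconds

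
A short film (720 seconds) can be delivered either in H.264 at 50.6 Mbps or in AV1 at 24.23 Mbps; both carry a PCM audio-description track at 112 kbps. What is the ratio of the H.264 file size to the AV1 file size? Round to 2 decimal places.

Audio: 112 kbps = 0.112 Mbps.
H.264: 50.712 Mbps × 720 s = 36512.6 Mb = 4.564 GB.
AV1: 24.342 Mbps × 720 s = 17526.2 Mb = 2.191 GB.
Ratio: 4.564 / 2.191 = 2.083.

2.08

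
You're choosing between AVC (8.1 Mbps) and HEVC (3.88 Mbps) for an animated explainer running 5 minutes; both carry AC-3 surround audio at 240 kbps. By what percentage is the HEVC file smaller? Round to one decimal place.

5 min = 300 s
Audio: 240 kbps = 0.240 Mbps.
AVC: 8.340 Mbps × 300 s = 2502.0 Mb = 312.750 MB.
HEVC: 4.120 Mbps × 300 s = 1236.0 Mb = 154.500 MB.
Reduction: (1 − 154.500/312.750) × 100 = 50.60%.

50.6%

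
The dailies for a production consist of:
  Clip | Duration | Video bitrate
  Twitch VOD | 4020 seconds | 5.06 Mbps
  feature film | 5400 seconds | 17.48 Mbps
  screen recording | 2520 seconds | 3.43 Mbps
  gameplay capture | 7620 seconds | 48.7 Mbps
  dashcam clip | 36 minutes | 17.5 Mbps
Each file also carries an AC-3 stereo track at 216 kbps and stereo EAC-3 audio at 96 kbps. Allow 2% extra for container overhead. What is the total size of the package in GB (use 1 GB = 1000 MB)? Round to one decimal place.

Audio total: 216 + 96 = 312 kbps = 0.312 Mbps.
Twitch VOD: 5.372 Mbps × 4020 s × 1.02 = 22027.3 Mb
feature film: 17.792 Mbps × 5400 s × 1.02 = 97998.3 Mb
screen recording: 3.742 Mbps × 2520 s × 1.02 = 9618.4 Mb
gameplay capture: 49.012 Mbps × 7620 s × 1.02 = 380940.9 Mb
dashcam clip: 17.812 Mbps × 2160 s × 1.02 = 39243.4 Mb
Total: 549828.4 Mb = 68728.5 MB.
= 68.73 GB.

68.7 GB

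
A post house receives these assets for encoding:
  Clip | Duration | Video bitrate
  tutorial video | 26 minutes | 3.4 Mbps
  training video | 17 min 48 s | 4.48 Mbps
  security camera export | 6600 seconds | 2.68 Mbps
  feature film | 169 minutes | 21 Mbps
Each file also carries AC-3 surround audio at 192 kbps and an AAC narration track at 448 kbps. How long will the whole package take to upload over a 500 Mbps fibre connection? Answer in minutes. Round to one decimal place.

Audio total: 192 + 448 = 640 kbps = 0.640 Mbps.
tutorial video: 4.040 Mbps × 1560 s = 6302.4 Mb
training video: 5.120 Mbps × 1068 s = 5468.2 Mb
security camera export: 3.320 Mbps × 6600 s = 21912.0 Mb
feature film: 21.640 Mbps × 10140 s = 219429.6 Mb
Total: 253112.2 Mb = 31639.0 MB.
At 500 Mbps: 253112.2 / 500 = 506 s ≈ 8.44 minutes.

8.4 minutes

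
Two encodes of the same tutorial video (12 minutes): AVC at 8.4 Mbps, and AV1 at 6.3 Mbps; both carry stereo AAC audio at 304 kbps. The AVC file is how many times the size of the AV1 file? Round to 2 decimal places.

1.32

12 min = 720 s
Audio: 304 kbps = 0.304 Mbps.
AVC: 8.704 Mbps × 720 s = 6266.9 Mb = 0.783 GB.
AV1: 6.604 Mbps × 720 s = 4754.9 Mb = 0.594 GB.
Ratio: 0.783 / 0.594 = 1.318.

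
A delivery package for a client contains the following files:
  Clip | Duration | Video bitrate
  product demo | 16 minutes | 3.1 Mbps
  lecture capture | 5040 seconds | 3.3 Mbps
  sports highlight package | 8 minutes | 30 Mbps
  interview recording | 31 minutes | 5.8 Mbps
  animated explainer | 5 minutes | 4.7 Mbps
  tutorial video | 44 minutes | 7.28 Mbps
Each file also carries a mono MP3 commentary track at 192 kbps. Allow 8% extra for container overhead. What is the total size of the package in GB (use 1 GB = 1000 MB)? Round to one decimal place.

9.1 GB

Audio: 192 kbps = 0.192 Mbps.
product demo: 3.292 Mbps × 960 s × 1.08 = 3413.1 Mb
lecture capture: 3.492 Mbps × 5040 s × 1.08 = 19007.7 Mb
sports highlight package: 30.192 Mbps × 480 s × 1.08 = 15651.5 Mb
interview recording: 5.992 Mbps × 1860 s × 1.08 = 12036.7 Mb
animated explainer: 4.892 Mbps × 300 s × 1.08 = 1585.0 Mb
tutorial video: 7.472 Mbps × 2640 s × 1.08 = 21304.2 Mb
Total: 72998.2 Mb = 9124.8 MB.
= 9.125 GB.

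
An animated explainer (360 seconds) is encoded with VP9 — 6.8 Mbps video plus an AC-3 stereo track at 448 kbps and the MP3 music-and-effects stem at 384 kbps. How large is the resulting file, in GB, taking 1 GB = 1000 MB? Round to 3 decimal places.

0.343 GB

Audio total: 448 + 384 = 832 kbps = 0.832 Mbps.
Total bitrate: 6.8 + 0.832 = 7.632 Mbps.
Stream data: 7.632 Mbps × 360 s = 2747.5 Mb.
2,748 Mb ÷ 8 = 343.4 MB → 0.3434 GB.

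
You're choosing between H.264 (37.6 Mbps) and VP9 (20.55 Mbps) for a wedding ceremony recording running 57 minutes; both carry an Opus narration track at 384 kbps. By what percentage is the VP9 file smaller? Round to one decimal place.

44.9%

57 min = 3420 s
Audio: 384 kbps = 0.384 Mbps.
H.264: 37.984 Mbps × 3420 s = 129905.3 Mb = 15.123 GiB.
VP9: 20.934 Mbps × 3420 s = 71594.3 Mb = 8.335 GiB.
Reduction: (1 − 8.335/15.123) × 100 = 44.89%.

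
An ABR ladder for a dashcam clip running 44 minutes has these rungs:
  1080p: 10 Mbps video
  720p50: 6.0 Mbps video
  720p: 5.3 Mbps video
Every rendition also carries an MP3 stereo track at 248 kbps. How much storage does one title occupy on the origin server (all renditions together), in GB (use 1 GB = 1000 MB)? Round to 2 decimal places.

44 min = 2640 s
Audio: 248 kbps = 0.248 Mbps.
Sum of rendition bitrates: (10+0.248) + (6.0+0.248) + (5.3+0.248) = 22.044 Mbps.
× 2640 s = 58,196 Mb = 7,275 MB = 7.275 GB.

7.27 GB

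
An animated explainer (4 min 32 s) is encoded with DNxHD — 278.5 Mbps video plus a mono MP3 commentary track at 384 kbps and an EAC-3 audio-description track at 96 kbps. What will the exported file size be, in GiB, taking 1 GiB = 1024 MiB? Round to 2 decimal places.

8.83 GiB

4 min 32 s = 272 s
Audio total: 384 + 96 = 480 kbps = 0.480 Mbps.
Total bitrate: 278.5 + 0.480 = 278.980 Mbps.
Stream data: 278.980 Mbps × 272 s = 75882.6 Mb.
75,883 Mb = 9,485,320,000 bytes ÷ 1,073,741,824 = 8.834 GiB.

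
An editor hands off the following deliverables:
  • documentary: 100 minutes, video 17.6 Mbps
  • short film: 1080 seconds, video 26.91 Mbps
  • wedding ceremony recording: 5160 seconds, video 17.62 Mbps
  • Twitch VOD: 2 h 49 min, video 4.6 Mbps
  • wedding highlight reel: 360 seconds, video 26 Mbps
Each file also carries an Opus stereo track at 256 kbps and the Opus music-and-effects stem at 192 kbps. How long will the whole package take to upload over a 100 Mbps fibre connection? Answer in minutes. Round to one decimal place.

48.6 minutes

Audio total: 256 + 192 = 448 kbps = 0.448 Mbps.
documentary: 18.048 Mbps × 6000 s = 108288.0 Mb
short film: 27.358 Mbps × 1080 s = 29546.6 Mb
wedding ceremony recording: 18.068 Mbps × 5160 s = 93230.9 Mb
Twitch VOD: 5.048 Mbps × 10140 s = 51186.7 Mb
wedding highlight reel: 26.448 Mbps × 360 s = 9521.3 Mb
Total: 291773.5 Mb = 36471.7 MB.
At 100 Mbps: 291773.5 / 100 = 2918 s ≈ 48.6 minutes.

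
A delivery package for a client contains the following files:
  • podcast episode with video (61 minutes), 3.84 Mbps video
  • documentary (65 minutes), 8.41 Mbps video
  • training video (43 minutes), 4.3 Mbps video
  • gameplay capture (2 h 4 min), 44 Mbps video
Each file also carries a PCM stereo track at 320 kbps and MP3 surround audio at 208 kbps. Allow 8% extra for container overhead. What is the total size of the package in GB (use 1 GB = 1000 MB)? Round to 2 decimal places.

53.27 GB

Audio total: 320 + 208 = 528 kbps = 0.528 Mbps.
podcast episode with video: 4.368 Mbps × 3660 s × 1.08 = 17265.8 Mb
documentary: 8.938 Mbps × 3900 s × 1.08 = 37646.9 Mb
training video: 4.828 Mbps × 2580 s × 1.08 = 13452.7 Mb
gameplay capture: 44.528 Mbps × 7440 s × 1.08 = 357791.4 Mb
Total: 426156.8 Mb = 53269.6 MB.
= 53.27 GB.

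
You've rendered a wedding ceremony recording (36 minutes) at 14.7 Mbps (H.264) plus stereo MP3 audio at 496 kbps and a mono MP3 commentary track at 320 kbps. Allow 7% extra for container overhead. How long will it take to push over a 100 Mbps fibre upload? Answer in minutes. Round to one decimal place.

36 min = 2160 s
Audio total: 496 + 320 = 816 kbps = 0.816 Mbps.
Total bitrate: 15.516 Mbps.
File: 15.516 Mbps × 2160 s = 33514.6 Mb.
With 7% container overhead: ×1.07. → 35860.6 Mb.
At 100 Mbps: 35860.6 / 100 = 358.6 s ≈ 5.98 minutes.

6.0 minutes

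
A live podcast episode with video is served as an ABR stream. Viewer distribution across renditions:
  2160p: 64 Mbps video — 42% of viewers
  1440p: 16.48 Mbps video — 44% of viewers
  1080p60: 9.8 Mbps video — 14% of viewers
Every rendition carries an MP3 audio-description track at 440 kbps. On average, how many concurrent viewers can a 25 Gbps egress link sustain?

Audio: 440 kbps = 0.440 Mbps.
Average per-viewer bitrate: 0.42×64.440 + 0.44×16.920 + 0.14×10.240 = 35.943 Mbps.
25 Gbps = 25,000 Mbps; 25,000 / 35.943 = 695.54 → 695.

695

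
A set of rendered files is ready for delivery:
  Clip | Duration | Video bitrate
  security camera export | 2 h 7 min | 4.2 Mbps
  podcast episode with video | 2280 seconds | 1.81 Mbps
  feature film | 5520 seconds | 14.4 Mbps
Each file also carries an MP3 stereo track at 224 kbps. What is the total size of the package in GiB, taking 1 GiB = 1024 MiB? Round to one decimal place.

Audio: 224 kbps = 0.224 Mbps.
security camera export: 4.424 Mbps × 7620 s = 33710.9 Mb
podcast episode with video: 2.034 Mbps × 2280 s = 4637.5 Mb
feature film: 14.624 Mbps × 5520 s = 80724.5 Mb
Total: 119072.9 Mb = 14884.1 MB.
= 13.86 GiB.

13.9 GiB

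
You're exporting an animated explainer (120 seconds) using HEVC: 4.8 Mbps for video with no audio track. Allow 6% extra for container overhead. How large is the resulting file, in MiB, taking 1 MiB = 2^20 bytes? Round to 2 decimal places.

Total bitrate: 4.8 Mbps.
Stream data: 4.800 Mbps × 120 s = 576.0 Mb.
With 6% container overhead: ×1.06.
610.6 Mb = 76,320,000 bytes ÷ 1,048,576 = 72.78 MiB.

72.78 MiB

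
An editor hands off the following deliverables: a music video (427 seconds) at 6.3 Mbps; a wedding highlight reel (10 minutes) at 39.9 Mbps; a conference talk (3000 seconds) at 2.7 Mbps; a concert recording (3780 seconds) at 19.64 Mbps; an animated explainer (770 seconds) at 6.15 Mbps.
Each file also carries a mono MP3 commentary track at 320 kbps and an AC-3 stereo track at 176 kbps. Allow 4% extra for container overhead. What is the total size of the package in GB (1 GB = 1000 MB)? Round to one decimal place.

Audio total: 320 + 176 = 496 kbps = 0.496 Mbps.
music video: 6.796 Mbps × 427 s × 1.04 = 3018.0 Mb
wedding highlight reel: 40.396 Mbps × 600 s × 1.04 = 25207.1 Mb
conference talk: 3.196 Mbps × 3000 s × 1.04 = 9971.5 Mb
concert recording: 20.136 Mbps × 3780 s × 1.04 = 79158.6 Mb
animated explainer: 6.646 Mbps × 770 s × 1.04 = 5322.1 Mb
Total: 122677.4 Mb = 15334.7 MB.
= 15.33 GB.

15.3 GB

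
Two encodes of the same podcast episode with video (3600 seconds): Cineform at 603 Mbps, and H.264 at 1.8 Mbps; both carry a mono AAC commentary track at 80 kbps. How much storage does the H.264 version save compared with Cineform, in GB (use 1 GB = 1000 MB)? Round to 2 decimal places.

Audio: 80 kbps = 0.080 Mbps.
Cineform: 603.080 Mbps × 3600 s = 2171088.0 Mb = 271.386 GB.
H.264: 1.880 Mbps × 3600 s = 6768.0 Mb = 0.846 GB.
Saving: 271.386 − 0.846 = 270.540 GB.

270.54 GB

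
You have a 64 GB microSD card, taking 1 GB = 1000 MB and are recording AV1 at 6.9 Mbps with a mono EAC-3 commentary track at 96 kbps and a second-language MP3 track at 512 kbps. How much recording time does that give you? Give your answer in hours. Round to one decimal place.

18.9 hours

Audio total: 96 + 512 = 608 kbps = 0.608 Mbps.
Total bitrate: 6.9 + 0.608 = 7.508 Mbps.
Capacity: 64 GB = 512,000 Mb.
Recording time: 512,000 / 7.508 = 68,194 s ≈ 18.9 hours.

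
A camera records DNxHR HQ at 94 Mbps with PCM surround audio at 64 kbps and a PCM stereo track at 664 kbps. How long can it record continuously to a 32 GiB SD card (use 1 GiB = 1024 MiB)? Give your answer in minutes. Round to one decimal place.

48.4 minutes

Audio total: 64 + 664 = 728 kbps = 0.728 Mbps.
Total bitrate: 94 + 0.728 = 94.728 Mbps.
Capacity: 32 GiB = 274,878 Mb.
Recording time: 274,878 / 94.728 = 2,902 s ≈ 48.4 minutes.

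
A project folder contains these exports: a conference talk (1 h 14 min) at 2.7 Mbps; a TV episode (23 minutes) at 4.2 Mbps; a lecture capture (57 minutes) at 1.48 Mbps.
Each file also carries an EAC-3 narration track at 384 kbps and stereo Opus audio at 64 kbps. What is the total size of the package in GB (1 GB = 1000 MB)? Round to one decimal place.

3.4 GB

Audio total: 384 + 64 = 448 kbps = 0.448 Mbps.
conference talk: 3.148 Mbps × 4440 s = 13977.1 Mb
TV episode: 4.648 Mbps × 1380 s = 6414.2 Mb
lecture capture: 1.928 Mbps × 3420 s = 6593.8 Mb
Total: 26985.1 Mb = 3373.1 MB.
= 3.373 GB.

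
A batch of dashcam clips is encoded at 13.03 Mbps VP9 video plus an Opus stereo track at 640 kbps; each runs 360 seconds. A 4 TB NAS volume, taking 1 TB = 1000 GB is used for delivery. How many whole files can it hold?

6502

Audio: 640 kbps = 0.640 Mbps.
Total bitrate: 13.670 Mbps.
Per item: 13.670 Mbps × 360 s = 4,921 Mb = 615.1 MB.
Capacity: 4 TB = 32,000,000 Mb; 6502.48 items → 6502 complete.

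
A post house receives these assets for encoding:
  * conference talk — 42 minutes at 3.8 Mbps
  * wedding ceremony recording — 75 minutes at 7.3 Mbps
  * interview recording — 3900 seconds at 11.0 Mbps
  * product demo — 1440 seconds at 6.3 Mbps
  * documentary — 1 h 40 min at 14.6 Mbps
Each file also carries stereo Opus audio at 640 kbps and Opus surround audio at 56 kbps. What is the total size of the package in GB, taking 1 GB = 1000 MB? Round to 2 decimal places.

24.35 GB

Audio total: 640 + 56 = 696 kbps = 0.696 Mbps.
conference talk: 4.496 Mbps × 2520 s = 11329.9 Mb
wedding ceremony recording: 7.996 Mbps × 4500 s = 35982.0 Mb
interview recording: 11.696 Mbps × 3900 s = 45614.4 Mb
product demo: 6.996 Mbps × 1440 s = 10074.2 Mb
documentary: 15.296 Mbps × 6000 s = 91776.0 Mb
Total: 194776.6 Mb = 24347.1 MB.
= 24.35 GB.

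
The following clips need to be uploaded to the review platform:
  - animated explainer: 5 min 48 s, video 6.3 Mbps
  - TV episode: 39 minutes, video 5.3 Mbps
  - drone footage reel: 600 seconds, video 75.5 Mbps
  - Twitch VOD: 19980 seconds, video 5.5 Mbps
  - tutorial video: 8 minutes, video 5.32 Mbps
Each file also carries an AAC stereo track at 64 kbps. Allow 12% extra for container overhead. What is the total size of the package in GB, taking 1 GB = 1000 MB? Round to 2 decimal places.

Audio: 64 kbps = 0.064 Mbps.
animated explainer: 6.364 Mbps × 348 s × 1.12 = 2480.4 Mb
TV episode: 5.364 Mbps × 2340 s × 1.12 = 14058.0 Mb
drone footage reel: 75.564 Mbps × 600 s × 1.12 = 50779.0 Mb
Twitch VOD: 5.564 Mbps × 19980 s × 1.12 = 124509.0 Mb
tutorial video: 5.384 Mbps × 480 s × 1.12 = 2894.4 Mb
Total: 194720.8 Mb = 24340.1 MB.
= 24.34 GB.

24.34 GB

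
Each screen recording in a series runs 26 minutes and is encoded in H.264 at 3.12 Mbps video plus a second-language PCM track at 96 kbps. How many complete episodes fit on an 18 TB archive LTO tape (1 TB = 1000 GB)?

26 min = 1560 s
Audio: 96 kbps = 0.096 Mbps.
Total bitrate: 3.216 Mbps.
Per item: 3.216 Mbps × 1560 s = 5,017 Mb = 627.1 MB.
Capacity: 18 TB = 144,000,000 Mb; 28702.64 items → 28702 complete.

28702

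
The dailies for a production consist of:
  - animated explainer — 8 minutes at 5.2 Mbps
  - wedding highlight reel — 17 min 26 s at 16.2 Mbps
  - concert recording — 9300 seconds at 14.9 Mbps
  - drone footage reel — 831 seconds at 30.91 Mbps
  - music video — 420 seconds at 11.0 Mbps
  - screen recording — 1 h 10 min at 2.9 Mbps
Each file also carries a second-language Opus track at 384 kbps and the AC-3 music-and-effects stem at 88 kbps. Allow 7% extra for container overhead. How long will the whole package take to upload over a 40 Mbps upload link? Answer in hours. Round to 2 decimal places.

1.55 hours

Audio total: 384 + 88 = 472 kbps = 0.472 Mbps.
animated explainer: 5.672 Mbps × 480 s × 1.07 = 2913.1 Mb
wedding highlight reel: 16.672 Mbps × 1046 s × 1.07 = 18659.6 Mb
concert recording: 15.372 Mbps × 9300 s × 1.07 = 152966.8 Mb
drone footage reel: 31.382 Mbps × 831 s × 1.07 = 27903.9 Mb
music video: 11.472 Mbps × 420 s × 1.07 = 5155.5 Mb
screen recording: 3.372 Mbps × 4200 s × 1.07 = 15153.8 Mb
Total: 222752.8 Mb = 27844.1 MB.
At 40 Mbps: 222752.8 / 40 = 5569 s ≈ 1.55 hours.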